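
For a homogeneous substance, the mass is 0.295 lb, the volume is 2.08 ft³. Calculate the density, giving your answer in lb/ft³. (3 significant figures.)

0.142 lb/ft³

Directly: ρ = m/V.
m = 0.295 lb = 0.1338 kg; V = 2.08 ft³ = 0.05890 m³.
ρ = 2.272 kg/m³
2.272 kg/m³ × (1 lb/ft³ / 16.02 kg/m³) = 0.1418 lb/ft³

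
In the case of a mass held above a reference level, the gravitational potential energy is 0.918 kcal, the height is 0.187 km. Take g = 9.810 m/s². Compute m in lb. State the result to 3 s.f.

Rearranging: m = PE/(g·h).
PE = 0.918 kcal = 3841 J; h = 0.187 km = 187.0 m; g = 9.810 m/s².
m = 2.094 kg
2.094 kg × (1 lb / 0.4536 kg) = 4.616 lb

4.62 lb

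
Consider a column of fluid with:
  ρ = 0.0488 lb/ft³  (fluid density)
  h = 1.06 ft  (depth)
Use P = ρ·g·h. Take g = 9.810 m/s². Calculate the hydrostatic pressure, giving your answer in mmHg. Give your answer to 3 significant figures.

P is given directly by: P = ρgh.
ρ = 0.0488 lb/ft³ = 0.7817 kg/m³; h = 1.06 ft = 0.3231 m; g = 9.810 m/s².
P = 2.478 Pa
2.478 Pa × (1 mmHg / 133.3 Pa) = 0.01858 mmHg

0.0186 mmHg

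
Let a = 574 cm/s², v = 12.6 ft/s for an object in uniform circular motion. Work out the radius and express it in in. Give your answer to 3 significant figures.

Rearranging a = v²/r for r: r = v²/a.
a = 574 cm/s² = 5.740 m/s²; v = 12.6 ft/s = 3.840 m/s.
r = 2.570 m
2.570 m × (1 in / 0.02540 m) = 101.2 in

101 in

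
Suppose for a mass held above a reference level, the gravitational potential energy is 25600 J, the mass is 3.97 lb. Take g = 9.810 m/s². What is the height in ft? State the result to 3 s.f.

4750 ft

Solving PE = m·g·h for h: h = PE/(m·g).
PE = 25600 J; m = 3.97 lb = 1.801 kg; g = 9.810 m/s².
h = 1449 m
1449 m × (1 ft / 0.3048 m) = 4754 ft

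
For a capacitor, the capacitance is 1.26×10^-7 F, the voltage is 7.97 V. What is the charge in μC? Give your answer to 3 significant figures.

1.00 μC

Rearranging C = Q/V for Q: Q = CV.
C = 1.26×10^-7 F; V = 7.97 V.
Q = 1.004×10^-6 C
1.004×10^-6 C × (1 μC / 1.000×10^-6 C) = 1.004 μC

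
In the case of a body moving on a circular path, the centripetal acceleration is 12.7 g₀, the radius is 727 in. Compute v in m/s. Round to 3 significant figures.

Rearranging: v = √(a·r).
a = 12.7 g₀ = 124.5 m/s²; r = 727 in = 18.47 m.
v = 47.96 m/s

48.0 m/s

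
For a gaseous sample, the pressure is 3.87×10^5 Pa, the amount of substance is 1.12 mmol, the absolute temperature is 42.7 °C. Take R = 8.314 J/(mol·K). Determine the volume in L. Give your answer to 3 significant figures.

0.00760 L

Rearranging PV = nRT for V: V = nRT/P.
P = 3.87×10^5 Pa; n = 1.12 mmol = 0.001120 mol; T = 42.7 °C = 315.8 K; R = 8.314 J/(mol·K).
V = 7.600×10^-6 m³
7.600×10^-6 m³ × (1 L / 0.001000 m³) = 0.007600 L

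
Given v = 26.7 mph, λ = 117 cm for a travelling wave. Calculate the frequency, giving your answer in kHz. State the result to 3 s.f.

Solving v = f·λ for f: f = v/λ.
v = 26.7 mph = 11.94 m/s; λ = 117 cm = 1.170 m.
f = 10.20 Hz
10.20 Hz × (1 kHz / 1000 Hz) = 0.01020 kHz

0.0102 kHz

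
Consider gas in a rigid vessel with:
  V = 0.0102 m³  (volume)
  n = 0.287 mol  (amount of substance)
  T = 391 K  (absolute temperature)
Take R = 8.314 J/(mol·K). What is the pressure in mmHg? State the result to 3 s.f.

686 mmHg

P is given directly by: P = nRT/V.
V = 0.0102 m³; n = 0.287 mol; T = 391 K; R = 8.314 J/(mol·K).
P = 91468 Pa
91468 Pa × (1 mmHg / 133.3 Pa) = 686.1 mmHg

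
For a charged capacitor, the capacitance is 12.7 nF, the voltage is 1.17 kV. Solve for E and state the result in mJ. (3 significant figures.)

E is given directly by: E = ½CV².
C = 12.7 nF = 1.270×10^-8 F; V = 1.17 kV = 1170 V.
E = 0.008693 J
0.008693 J × (1 mJ / 0.001000 J) = 8.693 mJ

8.69 mJ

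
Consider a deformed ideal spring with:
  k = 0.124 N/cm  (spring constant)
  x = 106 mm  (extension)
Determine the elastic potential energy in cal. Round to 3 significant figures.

0.0166 cal

Directly: U = ½kx².
k = 0.124 N/cm = 12.40 N/m; x = 106 mm = 0.1060 m.
U = 0.06966 J
0.06966 J × (1 cal / 4.184 J) = 0.01665 cal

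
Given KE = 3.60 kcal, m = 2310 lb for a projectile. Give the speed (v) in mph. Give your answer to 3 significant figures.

12.0 mph

Rearranging: v = √(2·KE/m).
KE = 3.60 kcal = 15062 J; m = 2310 lb = 1048 kg.
v = 5.362 m/s
5.362 m/s × (1 mph / 0.4470 m/s) = 11.99 mph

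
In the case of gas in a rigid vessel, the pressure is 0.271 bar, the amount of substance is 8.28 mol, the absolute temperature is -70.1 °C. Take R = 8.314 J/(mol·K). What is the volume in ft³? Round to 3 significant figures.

18.2 ft³

From the ideal-gas law: V = nRT/P.
P = 0.271 bar = 27100 Pa; n = 8.28 mol; T = -70.1 °C = 203.0 K; R = 8.314 J/(mol·K).
V = 0.5158 m³
0.5158 m³ × (1 ft³ / 0.02832 m³) = 18.21 ft³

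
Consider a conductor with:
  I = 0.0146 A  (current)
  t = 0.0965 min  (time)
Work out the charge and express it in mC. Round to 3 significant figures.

84.5 mC

Directly: q = It.
I = 0.0146 A; t = 0.0965 min = 5.790 s.
q = 0.08453 C
0.08453 C × (1 mC / 0.001000 C) = 84.53 mC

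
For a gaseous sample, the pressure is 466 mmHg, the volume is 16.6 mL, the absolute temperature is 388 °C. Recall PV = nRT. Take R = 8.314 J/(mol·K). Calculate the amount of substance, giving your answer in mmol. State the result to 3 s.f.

0.188 mmol

Rearranging: n = PV/(RT).
P = 466 mmHg = 62128 Pa; V = 16.6 mL = 1.660×10^-5 m³; T = 388 °C = 661.1 K; R = 8.314 J/(mol·K).
n = 1.876×10^-4 mol
1.876×10^-4 mol × (1 mmol / 0.001000 mol) = 0.1876 mmol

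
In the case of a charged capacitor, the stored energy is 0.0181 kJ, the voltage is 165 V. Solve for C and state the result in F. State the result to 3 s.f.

Solving E = ½C·V² for C: C = 2E/V².
E = 0.0181 kJ = 18.10 J; V = 165 V.
C = 0.001330 F

0.00133 F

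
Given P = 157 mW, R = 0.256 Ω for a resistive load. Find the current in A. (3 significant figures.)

Rearranging P = I²R for I: I = √(P/R).
P = 157 mW = 0.1570 W; R = 0.256 Ω.
I = 0.7831 A

0.783 A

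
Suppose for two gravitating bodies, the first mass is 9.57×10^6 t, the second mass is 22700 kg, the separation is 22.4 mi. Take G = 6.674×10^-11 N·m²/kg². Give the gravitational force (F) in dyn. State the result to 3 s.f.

1.12 dyn

From Newton's law of gravitation: F = Gm₁m₂/r².
m₁ = 9.57×10^6 t = 9.570×10^9 kg; m₂ = 22700 kg; r = 22.4 mi = 36049 m; G = 6.674×10^-11 N·m²/kg².
F = 1.116×10^-5 N
1.116×10^-5 N × (1 dyn / 1.000×10^-5 N) = 1.116 dyn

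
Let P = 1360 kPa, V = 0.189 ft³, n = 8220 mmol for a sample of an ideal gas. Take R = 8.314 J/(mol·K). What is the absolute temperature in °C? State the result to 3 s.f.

From the ideal-gas law: T = PV/(nR).
P = 1360 kPa = 1.360×10^6 Pa; V = 0.189 ft³ = 0.005352 m³; n = 8220 mmol = 8.220 mol; R = 8.314 J/(mol·K).
T = 106.5 K
106.5 K − 273.15 = -166.6 °C

-167 °C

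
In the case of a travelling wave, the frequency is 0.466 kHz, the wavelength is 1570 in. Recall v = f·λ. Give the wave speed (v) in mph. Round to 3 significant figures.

Directly: v = fλ.
f = 0.466 kHz = 466.0 Hz; λ = 1570 in = 39.88 m.
v = 18583 m/s
18583 m/s × (1 mph / 0.4470 m/s) = 41569 mph

41600 mph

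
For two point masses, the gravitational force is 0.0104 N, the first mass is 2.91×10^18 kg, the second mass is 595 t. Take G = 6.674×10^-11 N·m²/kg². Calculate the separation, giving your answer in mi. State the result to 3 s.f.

From Newton's law of gravitation: r = √(G·m₁m₂/F).
F = 0.0104 N; m₁ = 2.91×10^18 kg; m₂ = 595 t = 5.950×10^5 kg; G = 6.674×10^-11 N·m²/kg².
r = 1.054×10^8 m
1.054×10^8 m × (1 mi / 1609 m) = 65499 mi

65500 mi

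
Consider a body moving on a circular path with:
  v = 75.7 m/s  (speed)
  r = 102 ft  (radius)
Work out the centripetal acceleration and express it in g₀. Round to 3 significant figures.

18.8 g₀

Directly: a = v²/r.
v = 75.7 m/s; r = 102 ft = 31.09 m.
a = 184.3 m/s²
184.3 m/s² × (1 g₀ / 9.807 m/s²) = 18.80 g₀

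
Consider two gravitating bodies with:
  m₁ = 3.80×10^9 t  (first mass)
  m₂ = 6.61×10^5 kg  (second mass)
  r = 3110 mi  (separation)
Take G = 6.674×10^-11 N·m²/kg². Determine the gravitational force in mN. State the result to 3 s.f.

Directly: F = Gm₁m₂/r².
m₁ = 3.80×10^9 t = 3.800×10^12 kg; m₂ = 6.61×10^5 kg; r = 3110 mi = 5.005×10^6 m; G = 6.674×10^-11 N·m²/kg².
F = 6.692×10^-6 N
6.692×10^-6 N × (1 mN / 0.001000 N) = 0.006692 mN

0.00669 mN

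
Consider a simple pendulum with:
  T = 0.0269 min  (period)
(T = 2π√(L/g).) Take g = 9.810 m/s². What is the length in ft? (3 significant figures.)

Rearranging T = 2π√(L/g) for L: L = g·(T/2π)².
T = 0.0269 min = 1.614 s; g = 9.810 m/s².
L = 0.6473 m
0.6473 m × (1 ft / 0.3048 m) = 2.124 ft

2.12 ft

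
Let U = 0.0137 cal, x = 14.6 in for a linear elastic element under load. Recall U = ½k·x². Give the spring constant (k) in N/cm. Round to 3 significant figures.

0.00834 N/cm

Rearranging U = ½k·x² for k: k = 2U/x².
U = 0.0137 cal = 0.05732 J; x = 14.6 in = 0.3708 m.
k = 0.8336 N/m
0.8336 N/m × (1 N/cm / 100.0 N/m) = 0.008336 N/cm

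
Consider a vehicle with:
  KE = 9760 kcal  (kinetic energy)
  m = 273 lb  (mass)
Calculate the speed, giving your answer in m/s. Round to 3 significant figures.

Solving KE = ½mv² for v: v = √(2·KE/m).
KE = 9760 kcal = 4.084×10^7 J; m = 273 lb = 123.8 kg.
v = 812.1 m/s

812 m/s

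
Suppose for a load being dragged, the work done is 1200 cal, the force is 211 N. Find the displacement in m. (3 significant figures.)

23.8 m

Solving W = F·d for d: d = W/F.
W = 1200 cal = 5021 J; F = 211 N.
d = 23.80 m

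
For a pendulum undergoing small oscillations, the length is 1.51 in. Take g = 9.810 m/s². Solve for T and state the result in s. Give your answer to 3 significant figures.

0.393 s

T is given directly by: T = 2π√(L/g).
L = 1.51 in = 0.03835 m; g = 9.810 m/s².
T = 0.3929 s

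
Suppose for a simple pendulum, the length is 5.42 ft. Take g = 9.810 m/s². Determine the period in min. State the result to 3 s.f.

0.0430 min

T is given directly by: T = 2π√(L/g).
L = 5.42 ft = 1.652 m; g = 9.810 m/s².
T = 2.578 s
2.578 s × (1 min / 60.00 s) = 0.04297 min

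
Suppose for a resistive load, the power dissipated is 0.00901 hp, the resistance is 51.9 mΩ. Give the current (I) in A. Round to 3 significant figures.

11.4 A

Solving P = I²R for I: I = √(P/R).
P = 0.00901 hp = 6.719 W; R = 51.9 mΩ = 0.05190 Ω.
I = 11.38 A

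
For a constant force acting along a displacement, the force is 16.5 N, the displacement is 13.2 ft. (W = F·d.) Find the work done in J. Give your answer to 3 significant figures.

Directly: W = F·d.
F = 16.5 N; d = 13.2 ft = 4.023 m.
W = 66.39 J

66.4 J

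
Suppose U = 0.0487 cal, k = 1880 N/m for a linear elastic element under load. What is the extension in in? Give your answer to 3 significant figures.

0.580 in

Solving U = ½k·x² for x: x = √(2U/k).
U = 0.0487 cal = 0.2038 J; k = 1880 N/m.
x = 0.01472 m
0.01472 m × (1 in / 0.02540 m) = 0.5796 in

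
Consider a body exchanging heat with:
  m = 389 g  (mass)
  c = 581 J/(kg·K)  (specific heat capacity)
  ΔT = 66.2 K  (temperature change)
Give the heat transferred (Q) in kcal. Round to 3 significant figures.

3.58 kcal

Q is given directly by: Q = mcΔT.
m = 389 g = 0.3890 kg; c = 581 J/(kg·K); ΔT = 66.2 K.
Q = 14962 J  (the unit combination reduces to kg·m²/s² = J)
14962 J × (1 kcal / 4184 J) = 3.576 kcal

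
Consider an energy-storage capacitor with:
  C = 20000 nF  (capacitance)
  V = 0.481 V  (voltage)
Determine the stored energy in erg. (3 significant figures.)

E is given directly by: E = ½CV².
C = 20000 nF = 2.000×10^-5 F; V = 0.481 V.
E = 2.314×10^-6 J  (the unit combination reduces to kg·m²/s² = J)
2.314×10^-6 J × (1 erg / 1.000×10^-7 J) = 23.14 erg

23.1 erg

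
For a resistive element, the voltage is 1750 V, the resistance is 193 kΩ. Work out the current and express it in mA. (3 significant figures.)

9.07 mA

From Ohm's law: I = V/R.
V = 1750 V; R = 193 kΩ = 1.930×10^5 Ω.
I = 0.009067 A
0.009067 A × (1 mA / 0.001000 A) = 9.067 mA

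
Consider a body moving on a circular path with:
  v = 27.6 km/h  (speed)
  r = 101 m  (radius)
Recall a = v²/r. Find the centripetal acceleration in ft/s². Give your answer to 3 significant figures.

a is given directly by: a = v²/r.
v = 27.6 km/h = 7.667 m/s; r = 101 m.
a = 0.5820 m/s²
0.5820 m/s² × (1 ft/s² / 0.3048 m/s²) = 1.909 ft/s²

1.91 ft/s²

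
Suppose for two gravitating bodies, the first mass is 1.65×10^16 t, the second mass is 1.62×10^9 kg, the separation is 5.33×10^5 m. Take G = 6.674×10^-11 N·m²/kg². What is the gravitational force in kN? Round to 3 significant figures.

From Newton's law of gravitation: F = Gm₁m₂/r².
m₁ = 1.65×10^16 t = 1.650×10^19 kg; m₂ = 1.62×10^9 kg; r = 5.33×10^5 m; G = 6.674×10^-11 N·m²/kg².
F = 6.280×10^6 N  (the unit combination reduces to kg·m/s² = N)
6.280×10^6 N × (1 kN / 1000 N) = 6280 kN

6280 kN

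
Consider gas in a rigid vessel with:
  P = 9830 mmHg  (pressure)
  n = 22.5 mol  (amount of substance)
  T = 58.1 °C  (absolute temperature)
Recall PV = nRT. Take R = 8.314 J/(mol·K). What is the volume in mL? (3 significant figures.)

47300 mL

Rearranging: V = nRT/P.
P = 9830 mmHg = 1.311×10^6 Pa; n = 22.5 mol; T = 58.1 °C = 331.2 K; R = 8.314 J/(mol·K).
V = 0.04728 m³
0.04728 m³ × (1 mL / 1.000×10^-6 m³) = 47282 mL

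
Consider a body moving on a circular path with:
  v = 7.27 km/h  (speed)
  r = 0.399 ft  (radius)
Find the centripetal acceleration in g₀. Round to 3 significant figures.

3.42 g₀

Directly: a = v²/r.
v = 7.27 km/h = 2.019 m/s; r = 0.399 ft = 0.1216 m.
a = 33.53 m/s²
33.53 m/s² × (1 g₀ / 9.807 m/s²) = 3.419 g₀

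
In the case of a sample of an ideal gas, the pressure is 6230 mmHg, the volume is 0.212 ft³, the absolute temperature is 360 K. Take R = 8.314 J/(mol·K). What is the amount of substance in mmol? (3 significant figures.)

1670 mmol

Rearranging: n = PV/(RT).
P = 6230 mmHg = 8.306×10^5 Pa; V = 0.212 ft³ = 0.006003 m³; T = 360 K; R = 8.314 J/(mol·K).
n = 1.666 mol
1.666 mol × (1 mmol / 0.001000 mol) = 1666 mmol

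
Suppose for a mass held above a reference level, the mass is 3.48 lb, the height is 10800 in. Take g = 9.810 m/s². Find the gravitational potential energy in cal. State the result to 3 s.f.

1020 cal

Directly: PE = mgh.
m = 3.48 lb = 1.579 kg; h = 10800 in = 274.3 m; g = 9.810 m/s².
PE = 4248 J  (the unit combination reduces to kg·m²/s² = J)
4248 J × (1 cal / 4.184 J) = 1015 cal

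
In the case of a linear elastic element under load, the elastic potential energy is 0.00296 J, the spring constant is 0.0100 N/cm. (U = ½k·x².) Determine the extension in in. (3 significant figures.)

Rearranging U = ½k·x² for x: x = √(2U/k).
U = 0.00296 J; k = 0.0100 N/cm = 1.000 N/m.
x = 0.07694 m
0.07694 m × (1 in / 0.02540 m) = 3.029 in

3.03 in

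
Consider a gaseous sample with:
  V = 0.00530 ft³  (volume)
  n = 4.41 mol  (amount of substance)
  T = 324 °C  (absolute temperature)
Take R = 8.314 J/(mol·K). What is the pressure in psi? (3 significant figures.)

Directly: P = nRT/V.
V = 0.00530 ft³ = 1.501×10^-4 m³; n = 4.41 mol; T = 324 °C = 597.1 K; R = 8.314 J/(mol·K).
P = 1.459×10^8 Pa  (the unit combination reduces to kg/(m·s²) = Pa)
1.459×10^8 Pa × (1 psi / 6895 Pa) = 21159 psi

21200 psi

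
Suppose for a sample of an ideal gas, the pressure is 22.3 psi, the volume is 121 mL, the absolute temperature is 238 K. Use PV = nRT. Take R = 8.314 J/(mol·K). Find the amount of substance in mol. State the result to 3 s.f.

0.00940 mol

From the ideal-gas law: n = PV/(RT).
P = 22.3 psi = 1.538×10^5 Pa; V = 121 mL = 1.210×10^-4 m³; T = 238 K; R = 8.314 J/(mol·K).
n = 0.009402 mol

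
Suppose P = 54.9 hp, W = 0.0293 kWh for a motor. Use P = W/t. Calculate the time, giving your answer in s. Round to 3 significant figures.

2.58 s

Solving P = W/t for t: t = W/P.
P = 54.9 hp = 40939 W; W = 0.0293 kWh = 1.055×10^5 J.
t = 2.577 s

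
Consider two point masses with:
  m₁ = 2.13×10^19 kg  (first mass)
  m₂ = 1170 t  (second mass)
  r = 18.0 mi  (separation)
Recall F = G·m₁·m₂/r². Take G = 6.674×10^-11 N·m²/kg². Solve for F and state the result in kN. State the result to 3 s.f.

1980 kN

From Newton's law of gravitation: F = Gm₁m₂/r².
m₁ = 2.13×10^19 kg; m₂ = 1170 t = 1.170×10^6 kg; r = 18.0 mi = 28968 m; G = 6.674×10^-11 N·m²/kg².
F = 1.982×10^6 N  (the unit combination reduces to kg·m/s² = N)
1.982×10^6 N × (1 kN / 1000 N) = 1982 kN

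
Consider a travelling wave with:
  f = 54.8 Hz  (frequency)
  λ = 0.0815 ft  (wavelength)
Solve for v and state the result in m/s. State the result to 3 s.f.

1.36 m/s

v is given directly by: v = fλ.
f = 54.8 Hz; λ = 0.0815 ft = 0.02484 m.
v = 1.361 m/s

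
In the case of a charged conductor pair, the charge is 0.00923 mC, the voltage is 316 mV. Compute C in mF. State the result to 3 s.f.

0.0292 mF

Directly: C = Q/V.
Q = 0.00923 mC = 9.230×10^-6 C; V = 316 mV = 0.3160 V.
C = 2.921×10^-5 F
2.921×10^-5 F × (1 mF / 0.001000 F) = 0.02921 mF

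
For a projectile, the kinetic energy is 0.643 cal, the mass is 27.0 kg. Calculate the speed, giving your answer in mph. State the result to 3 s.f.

0.999 mph

Rearranging: v = √(2·KE/m).
KE = 0.643 cal = 2.690 J; m = 27.0 kg.
v = 0.4464 m/s
0.4464 m/s × (1 mph / 0.4470 m/s) = 0.9986 mph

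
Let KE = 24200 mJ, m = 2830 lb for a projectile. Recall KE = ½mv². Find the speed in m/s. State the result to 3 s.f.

0.194 m/s

Rearranging: v = √(2·KE/m).
KE = 24200 mJ = 24.20 J; m = 2830 lb = 1284 kg.
v = 0.1942 m/s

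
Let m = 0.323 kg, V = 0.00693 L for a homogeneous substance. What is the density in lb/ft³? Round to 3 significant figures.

ρ is given directly by: ρ = m/V.
m = 0.323 kg; V = 0.00693 L = 6.930×10^-6 m³.
ρ = 46609 kg/m³
46609 kg/m³ × (1 lb/ft³ / 16.02 kg/m³) = 2910 lb/ft³

2910 lb/ft³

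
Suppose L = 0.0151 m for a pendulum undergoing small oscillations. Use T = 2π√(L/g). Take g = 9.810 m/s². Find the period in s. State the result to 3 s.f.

0.247 s

Directly: T = 2π√(L/g).
L = 0.0151 m; g = 9.810 m/s².
T = 0.2465 s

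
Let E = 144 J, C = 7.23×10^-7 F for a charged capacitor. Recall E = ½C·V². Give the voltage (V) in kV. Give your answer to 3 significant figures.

Solving E = ½C·V² for V: V = √(2E/C).
E = 144 J; C = 7.23×10^-7 F.
V = 19958 V  (the unit combination reduces to kg·m²/(A·s³) = V)
19958 V × (1 kV / 1000 V) = 19.96 kV

20.0 kV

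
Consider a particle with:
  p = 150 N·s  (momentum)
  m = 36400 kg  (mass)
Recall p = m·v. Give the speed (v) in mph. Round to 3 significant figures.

0.00922 mph

Solving p = m·v for v: v = p/m.
p = 150 N·s = 150.0 kg·m/s; m = 36400 kg.
v = 0.004121 m/s
0.004121 m/s × (1 mph / 0.4470 m/s) = 0.009218 mph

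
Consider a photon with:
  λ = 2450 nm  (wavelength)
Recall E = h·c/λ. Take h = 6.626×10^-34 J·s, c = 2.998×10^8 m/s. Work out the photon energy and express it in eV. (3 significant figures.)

Directly: E = hc/λ.
λ = 2450 nm = 2.450×10^-6 m; h = 6.626×10^-34 J·s; c = 2.998×10^8 m/s.
E = 8.108×10^-20 J
8.108×10^-20 J × (1 eV / 1.602×10^-19 J) = 0.5061 eV

0.506 eV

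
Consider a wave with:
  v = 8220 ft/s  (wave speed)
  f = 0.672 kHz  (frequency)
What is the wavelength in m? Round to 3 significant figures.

Solving v = f·λ for λ: λ = v/f.
v = 8220 ft/s = 2505 m/s; f = 0.672 kHz = 672.0 Hz.
λ = 3.728 m

3.73 m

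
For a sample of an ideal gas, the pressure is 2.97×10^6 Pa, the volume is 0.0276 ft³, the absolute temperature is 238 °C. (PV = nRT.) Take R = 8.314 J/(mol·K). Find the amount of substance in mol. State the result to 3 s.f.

0.546 mol

From the ideal-gas law: n = PV/(RT).
P = 2.97×10^6 Pa; V = 0.0276 ft³ = 7.815×10^-4 m³; T = 238 °C = 511.1 K; R = 8.314 J/(mol·K).
n = 0.5462 mol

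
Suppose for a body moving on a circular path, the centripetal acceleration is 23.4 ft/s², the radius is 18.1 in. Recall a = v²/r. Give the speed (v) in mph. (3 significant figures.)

Rearranging: v = √(a·r).
a = 23.4 ft/s² = 7.132 m/s²; r = 18.1 in = 0.4597 m.
v = 1.811 m/s
1.811 m/s × (1 mph / 0.4470 m/s) = 4.051 mph

4.05 mph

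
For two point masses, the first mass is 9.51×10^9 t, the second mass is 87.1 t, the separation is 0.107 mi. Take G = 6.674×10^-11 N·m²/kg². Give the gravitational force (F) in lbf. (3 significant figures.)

419 lbf

F is given directly by: F = Gm₁m₂/r².
m₁ = 9.51×10^9 t = 9.510×10^12 kg; m₂ = 87.1 t = 87100 kg; r = 0.107 mi = 172.2 m; G = 6.674×10^-11 N·m²/kg².
F = 1864 N
1864 N × (1 lbf / 4.448 N) = 419.1 lbf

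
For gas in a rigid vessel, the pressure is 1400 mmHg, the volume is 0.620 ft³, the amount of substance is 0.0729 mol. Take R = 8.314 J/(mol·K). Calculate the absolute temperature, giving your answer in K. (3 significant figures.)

Rearranging: T = PV/(nR).
P = 1400 mmHg = 1.867×10^5 Pa; V = 0.620 ft³ = 0.01756 m³; n = 0.0729 mol; R = 8.314 J/(mol·K).
T = 5407 K

5410 K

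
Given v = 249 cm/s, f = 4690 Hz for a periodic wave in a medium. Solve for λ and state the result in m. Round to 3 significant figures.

5.31×10^-4 m

Solving v = f·λ for λ: λ = v/f.
v = 249 cm/s = 2.490 m/s; f = 4690 Hz.
λ = 5.309×10^-4 m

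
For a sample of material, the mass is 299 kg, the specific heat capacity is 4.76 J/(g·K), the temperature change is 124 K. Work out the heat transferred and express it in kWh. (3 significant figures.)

49.0 kWh

Q is given directly by: Q = mcΔT.
m = 299 kg; c = 4.76 J/(g·K) = 4760 J/(kg·K); ΔT = 124 K.
Q = 1.765×10^8 J
1.765×10^8 J × (1 kWh / 3.600×10^6 J) = 49.02 kWh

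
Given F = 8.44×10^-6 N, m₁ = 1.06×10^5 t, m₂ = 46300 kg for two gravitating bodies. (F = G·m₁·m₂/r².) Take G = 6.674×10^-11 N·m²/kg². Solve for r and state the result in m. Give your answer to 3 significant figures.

6230 m

From Newton's law of gravitation: r = √(G·m₁m₂/F).
F = 8.44×10^-6 N; m₁ = 1.06×10^5 t = 1.060×10^8 kg; m₂ = 46300 kg; G = 6.674×10^-11 N·m²/kg².
r = 6230 m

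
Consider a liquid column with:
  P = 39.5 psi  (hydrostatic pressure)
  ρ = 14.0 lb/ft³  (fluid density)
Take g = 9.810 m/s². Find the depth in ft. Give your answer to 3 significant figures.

Rearranging: h = P/(ρ·g).
P = 39.5 psi = 2.723×10^5 Pa; ρ = 14.0 lb/ft³ = 224.3 kg/m³; g = 9.810 m/s².
h = 123.8 m
123.8 m × (1 ft / 0.3048 m) = 406.1 ft

406 ft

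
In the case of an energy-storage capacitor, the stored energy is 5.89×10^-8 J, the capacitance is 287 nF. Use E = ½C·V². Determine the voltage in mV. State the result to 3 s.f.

Rearranging: V = √(2E/C).
E = 5.89×10^-8 J; C = 287 nF = 2.870×10^-7 F.
V = 0.6407 V
0.6407 V × (1 mV / 0.001000 V) = 640.7 mV

641 mV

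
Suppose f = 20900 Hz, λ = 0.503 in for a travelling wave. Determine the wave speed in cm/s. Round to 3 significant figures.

v is given directly by: v = fλ.
f = 20900 Hz; λ = 0.503 in = 0.01278 m.
v = 267.0 m/s
267.0 m/s × (1 cm/s / 0.01000 m/s) = 26702 cm/s

26700 cm/s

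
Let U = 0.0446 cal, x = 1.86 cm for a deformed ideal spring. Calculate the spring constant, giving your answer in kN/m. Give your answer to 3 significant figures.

Solving U = ½k·x² for k: k = 2U/x².
U = 0.0446 cal = 0.1866 J; x = 1.86 cm = 0.01860 m.
k = 1079 N/m
1079 N/m × (1 kN/m / 1000 N/m) = 1.079 kN/m

1.08 kN/m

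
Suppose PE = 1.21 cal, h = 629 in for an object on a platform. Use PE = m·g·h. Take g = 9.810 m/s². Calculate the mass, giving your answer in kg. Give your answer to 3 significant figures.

0.0323 kg

Solving PE = m·g·h for m: m = PE/(g·h).
PE = 1.21 cal = 5.063 J; h = 629 in = 15.98 m; g = 9.810 m/s².
m = 0.03230 kg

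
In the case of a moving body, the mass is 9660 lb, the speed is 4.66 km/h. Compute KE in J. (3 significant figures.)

3670 J

KE is given directly by: KE = ½mv².
m = 9660 lb = 4382 kg; v = 4.66 km/h = 1.294 m/s.
KE = 3671 J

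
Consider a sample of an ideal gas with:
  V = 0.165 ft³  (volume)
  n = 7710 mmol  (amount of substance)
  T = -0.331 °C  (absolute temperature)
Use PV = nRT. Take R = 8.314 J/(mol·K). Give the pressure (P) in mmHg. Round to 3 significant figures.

From the ideal-gas law: P = nRT/V.
V = 0.165 ft³ = 0.004672 m³; n = 7710 mmol = 7.710 mol; T = -0.331 °C = 272.8 K; R = 8.314 J/(mol·K).
P = 3.743×10^6 Pa
3.743×10^6 Pa × (1 mmHg / 133.3 Pa) = 28074 mmHg

28100 mmHg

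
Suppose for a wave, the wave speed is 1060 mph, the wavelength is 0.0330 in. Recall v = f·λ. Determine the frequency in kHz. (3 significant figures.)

565 kHz

Rearranging v = f·λ for f: f = v/λ.
v = 1060 mph = 473.9 m/s; λ = 0.0330 in = 8.382×10^-4 m.
f = 5.653×10^5 Hz
5.653×10^5 Hz × (1 kHz / 1000 Hz) = 565.3 kHz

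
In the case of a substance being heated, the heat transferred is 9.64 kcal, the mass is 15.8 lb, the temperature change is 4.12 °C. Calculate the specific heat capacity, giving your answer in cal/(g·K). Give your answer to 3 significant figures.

0.326 cal/(g·K)

Solving Q = m·c·ΔT for c: c = Q/(m·ΔT).
Q = 9.64 kcal = 40334 J; m = 15.8 lb = 7.167 kg; ΔT = 4.12 °C = 4.120 K.
c = 1366 J/(kg·K)
1366 J/(kg·K) × (1 cal/(g·K) / 4184 J/(kg·K)) = 0.3265 cal/(g·K)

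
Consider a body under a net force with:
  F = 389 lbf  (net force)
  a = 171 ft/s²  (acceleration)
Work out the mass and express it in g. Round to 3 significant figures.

33200 g

From Newton's second law: m = F/a.
F = 389 lbf = 1730 N; a = 171 ft/s² = 52.12 m/s².
m = 33.20 kg
33.20 kg × (1 g / 0.001000 kg) = 33199 g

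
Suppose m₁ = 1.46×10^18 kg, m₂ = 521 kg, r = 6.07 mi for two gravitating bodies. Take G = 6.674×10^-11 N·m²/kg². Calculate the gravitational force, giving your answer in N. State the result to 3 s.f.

532 N

F is given directly by: F = Gm₁m₂/r².
m₁ = 1.46×10^18 kg; m₂ = 521 kg; r = 6.07 mi = 9769 m; G = 6.674×10^-11 N·m²/kg².
F = 532.0 N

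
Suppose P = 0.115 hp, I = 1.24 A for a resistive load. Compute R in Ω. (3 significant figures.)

55.8 Ω

Rearranging P = I²R for R: R = P/I².
P = 0.115 hp = 85.76 W; I = 1.24 A.
R = 55.77 Ω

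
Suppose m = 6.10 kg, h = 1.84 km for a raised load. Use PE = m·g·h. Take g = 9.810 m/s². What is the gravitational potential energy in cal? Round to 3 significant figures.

Directly: PE = mgh.
m = 6.10 kg; h = 1.84 km = 1840 m; g = 9.810 m/s².
PE = 1.101×10^5 J  (the unit combination reduces to kg·m²/s² = J)
1.101×10^5 J × (1 cal / 4.184 J) = 26316 cal

26300 cal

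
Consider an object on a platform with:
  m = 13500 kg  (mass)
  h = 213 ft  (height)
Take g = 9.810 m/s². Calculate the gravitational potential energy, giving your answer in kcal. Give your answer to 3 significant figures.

PE is given directly by: PE = mgh.
m = 13500 kg; h = 213 ft = 64.92 m; g = 9.810 m/s².
PE = 8.598×10^6 J  (the unit combination reduces to kg·m²/s² = J)
8.598×10^6 J × (1 kcal / 4184 J) = 2055 kcal

2050 kcal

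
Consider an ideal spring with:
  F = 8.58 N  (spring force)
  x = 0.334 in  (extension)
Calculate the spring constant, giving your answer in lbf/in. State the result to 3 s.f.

Rearranging F = k·x for k: k = F/x.
F = 8.58 N; x = 0.334 in = 0.008484 m.
k = 1011 N/m
1011 N/m × (1 lbf/in / 175.1 N/m) = 5.775 lbf/in

5.78 lbf/in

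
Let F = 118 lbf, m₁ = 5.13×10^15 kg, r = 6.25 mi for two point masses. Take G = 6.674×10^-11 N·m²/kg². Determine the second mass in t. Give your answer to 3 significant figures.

From Newton's law of gravitation: m₂ = F·r²/(G·m₁).
F = 118 lbf = 524.9 N; m₁ = 5.13×10^15 kg; r = 6.25 mi = 10058 m; G = 6.674×10^-11 N·m²/kg².
m₂ = 1.551×10^5 kg
1.551×10^5 kg × (1 t / 1000 kg) = 155.1 t

155 t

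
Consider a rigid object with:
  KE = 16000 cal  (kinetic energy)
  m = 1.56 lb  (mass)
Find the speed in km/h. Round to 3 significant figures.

1570 km/h

Rearranging KE = ½mv² for v: v = √(2·KE/m).
KE = 16000 cal = 66944 J; m = 1.56 lb = 0.7076 kg.
v = 435.0 m/s
435.0 m/s × (1 km/h / 0.2778 m/s) = 1566 km/h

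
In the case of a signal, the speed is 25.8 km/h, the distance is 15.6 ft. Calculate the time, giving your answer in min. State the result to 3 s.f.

0.0111 min

Rearranging v = d/t for t: t = d/v.
v = 25.8 km/h = 7.167 m/s; d = 15.6 ft = 4.755 m.
t = 0.6635 s
0.6635 s × (1 min / 60.00 s) = 0.01106 min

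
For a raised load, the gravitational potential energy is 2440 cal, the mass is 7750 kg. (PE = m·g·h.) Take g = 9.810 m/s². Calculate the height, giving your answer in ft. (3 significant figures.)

Solving PE = m·g·h for h: h = PE/(m·g).
PE = 2440 cal = 10209 J; m = 7750 kg; g = 9.810 m/s².
h = 0.1343 m
0.1343 m × (1 ft / 0.3048 m) = 0.4406 ft

0.441 ft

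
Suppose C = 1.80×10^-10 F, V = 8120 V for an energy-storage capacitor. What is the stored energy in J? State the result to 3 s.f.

E is given directly by: E = ½CV².
C = 1.80×10^-10 F; V = 8120 V.
E = 0.005934 J

0.00593 J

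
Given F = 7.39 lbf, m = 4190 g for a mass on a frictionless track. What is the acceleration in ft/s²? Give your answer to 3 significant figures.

From Newton's second law: a = F/m.
F = 7.39 lbf = 32.87 N; m = 4190 g = 4.190 kg.
a = 7.845 m/s²
7.845 m/s² × (1 ft/s² / 0.3048 m/s²) = 25.74 ft/s²

25.7 ft/s²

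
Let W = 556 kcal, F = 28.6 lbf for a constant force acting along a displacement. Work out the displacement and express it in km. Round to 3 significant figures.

Rearranging: d = W/F.
W = 556 kcal = 2.326×10^6 J; F = 28.6 lbf = 127.2 N.
d = 18286 m
18286 m × (1 km / 1000 m) = 18.29 km

18.3 km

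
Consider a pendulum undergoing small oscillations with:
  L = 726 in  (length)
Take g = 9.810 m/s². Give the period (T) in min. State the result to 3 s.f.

Directly: T = 2π√(L/g).
L = 726 in = 18.44 m; g = 9.810 m/s².
T = 8.615 s
8.615 s × (1 min / 60.00 s) = 0.1436 min

0.144 min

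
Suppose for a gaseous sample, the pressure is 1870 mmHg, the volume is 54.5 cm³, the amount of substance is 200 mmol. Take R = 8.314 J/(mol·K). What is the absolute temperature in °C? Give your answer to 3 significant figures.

Solving PV = nRT for T: T = PV/(nR).
P = 1870 mmHg = 2.493×10^5 Pa; V = 54.5 cm³ = 5.450×10^-5 m³; n = 200 mmol = 0.2000 mol; R = 8.314 J/(mol·K).
T = 8.171 K
8.171 K − 273.15 = -265.0 °C

-265 °C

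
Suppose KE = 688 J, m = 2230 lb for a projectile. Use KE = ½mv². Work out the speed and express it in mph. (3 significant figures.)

Rearranging KE = ½mv² for v: v = √(2·KE/m).
KE = 688 J; m = 2230 lb = 1012 kg.
v = 1.166 m/s
1.166 m/s × (1 mph / 0.4470 m/s) = 2.609 mph

2.61 mph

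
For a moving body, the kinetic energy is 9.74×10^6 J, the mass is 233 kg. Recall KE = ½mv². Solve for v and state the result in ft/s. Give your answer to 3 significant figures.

949 ft/s

Rearranging KE = ½mv² for v: v = √(2·KE/m).
KE = 9.74×10^6 J; m = 233 kg.
v = 289.1 m/s
289.1 m/s × (1 ft/s / 0.3048 m/s) = 948.6 ft/s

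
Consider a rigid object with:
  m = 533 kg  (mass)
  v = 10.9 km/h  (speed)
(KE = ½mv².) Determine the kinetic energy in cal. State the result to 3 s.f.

584 cal

KE is given directly by: KE = ½mv².
m = 533 kg; v = 10.9 km/h = 3.028 m/s.
KE = 2443 J
2443 J × (1 cal / 4.184 J) = 583.9 cal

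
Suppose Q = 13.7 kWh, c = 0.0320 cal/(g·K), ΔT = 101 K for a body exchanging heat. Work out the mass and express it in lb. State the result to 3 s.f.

Solving Q = m·c·ΔT for m: m = Q/(c·ΔT).
Q = 13.7 kWh = 4.932×10^7 J; c = 0.0320 cal/(g·K) = 133.9 J/(kg·K); ΔT = 101 K.
m = 3647 kg
3647 kg × (1 lb / 0.4536 kg) = 8041 lb

8040 lb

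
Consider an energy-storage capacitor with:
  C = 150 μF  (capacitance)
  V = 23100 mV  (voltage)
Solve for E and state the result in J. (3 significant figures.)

0.0400 J

Directly: E = ½CV².
C = 150 μF = 1.500×10^-4 F; V = 23100 mV = 23.10 V.
E = 0.04002 J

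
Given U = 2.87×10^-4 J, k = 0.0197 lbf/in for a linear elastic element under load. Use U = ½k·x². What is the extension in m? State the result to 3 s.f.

Rearranging: x = √(2U/k).
U = 2.87×10^-4 J; k = 0.0197 lbf/in = 3.450 N/m.
x = 0.01290 m

0.0129 m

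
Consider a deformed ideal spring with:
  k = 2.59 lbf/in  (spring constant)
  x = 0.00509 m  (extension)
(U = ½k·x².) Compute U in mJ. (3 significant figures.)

5.88 mJ

Directly: U = ½kx².
k = 2.59 lbf/in = 453.6 N/m; x = 0.00509 m.
U = 0.005876 J  (the unit combination reduces to kg·m²/s² = J)
0.005876 J × (1 mJ / 0.001000 J) = 5.876 mJ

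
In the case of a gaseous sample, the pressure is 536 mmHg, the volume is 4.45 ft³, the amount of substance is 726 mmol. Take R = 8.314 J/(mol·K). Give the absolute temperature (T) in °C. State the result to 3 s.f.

From the ideal-gas law: T = PV/(nR).
P = 536 mmHg = 71461 Pa; V = 4.45 ft³ = 0.1260 m³; n = 726 mmol = 0.7260 mol; R = 8.314 J/(mol·K).
T = 1492 K
1492 K − 273.15 = 1219 °C

1220 °C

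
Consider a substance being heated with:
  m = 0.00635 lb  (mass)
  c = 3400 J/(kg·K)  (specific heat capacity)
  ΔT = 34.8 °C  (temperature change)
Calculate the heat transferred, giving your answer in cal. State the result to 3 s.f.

Q is given directly by: Q = mcΔT.
m = 0.00635 lb = 0.002880 kg; c = 3400 J/(kg·K); ΔT = 34.8 °C = 34.80 K.
Q = 340.8 J
340.8 J × (1 cal / 4.184 J) = 81.45 cal

81.5 cal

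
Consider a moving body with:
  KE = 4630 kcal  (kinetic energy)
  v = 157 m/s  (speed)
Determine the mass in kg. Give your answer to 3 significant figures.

1570 kg

Rearranging KE = ½mv² for m: m = 2·KE/v².
KE = 4630 kcal = 1.937×10^7 J; v = 157 m/s.
m = 1572 kg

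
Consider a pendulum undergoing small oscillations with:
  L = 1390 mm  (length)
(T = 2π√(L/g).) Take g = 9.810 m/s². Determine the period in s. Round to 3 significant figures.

2.37 s

T is given directly by: T = 2π√(L/g).
L = 1390 mm = 1.390 m; g = 9.810 m/s².
T = 2.365 s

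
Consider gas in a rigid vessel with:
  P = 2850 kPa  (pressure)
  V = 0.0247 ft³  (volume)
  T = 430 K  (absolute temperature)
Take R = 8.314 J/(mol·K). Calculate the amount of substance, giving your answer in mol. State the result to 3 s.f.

From the ideal-gas law: n = PV/(RT).
P = 2850 kPa = 2.850×10^6 Pa; V = 0.0247 ft³ = 6.994×10^-4 m³; T = 430 K; R = 8.314 J/(mol·K).
n = 0.5576 mol

0.558 mol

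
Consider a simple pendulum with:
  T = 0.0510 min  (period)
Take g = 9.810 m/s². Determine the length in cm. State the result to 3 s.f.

233 cm

Rearranging T = 2π√(L/g) for L: L = g·(T/2π)².
T = 0.0510 min = 3.060 s; g = 9.810 m/s².
L = 2.327 m
2.327 m × (1 cm / 0.01000 m) = 232.7 cm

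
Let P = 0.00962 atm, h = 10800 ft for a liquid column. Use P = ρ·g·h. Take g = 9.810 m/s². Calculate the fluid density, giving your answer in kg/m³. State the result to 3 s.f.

Rearranging P = ρ·g·h for ρ: ρ = P/(g·h).
P = 0.00962 atm = 974.7 Pa; h = 10800 ft = 3292 m; g = 9.810 m/s².
ρ = 0.03018 kg/m³

0.0302 kg/m³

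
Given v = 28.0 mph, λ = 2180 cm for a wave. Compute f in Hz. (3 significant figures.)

0.574 Hz

Rearranging: f = v/λ.
v = 28.0 mph = 12.52 m/s; λ = 2180 cm = 21.80 m.
f = 0.5742 Hz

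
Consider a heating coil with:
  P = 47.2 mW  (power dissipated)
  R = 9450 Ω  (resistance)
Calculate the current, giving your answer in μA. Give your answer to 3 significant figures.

Solving P = I²R for I: I = √(P/R).
P = 47.2 mW = 0.04720 W; R = 9450 Ω.
I = 0.002235 A
0.002235 A × (1 μA / 1.000×10^-6 A) = 2235 μA

2230 μA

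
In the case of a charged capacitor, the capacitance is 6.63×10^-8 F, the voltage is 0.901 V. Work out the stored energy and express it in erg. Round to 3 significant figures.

0.269 erg

E is given directly by: E = ½CV².
C = 6.63×10^-8 F; V = 0.901 V.
E = 2.691×10^-8 J
2.691×10^-8 J × (1 erg / 1.000×10^-7 J) = 0.2691 erg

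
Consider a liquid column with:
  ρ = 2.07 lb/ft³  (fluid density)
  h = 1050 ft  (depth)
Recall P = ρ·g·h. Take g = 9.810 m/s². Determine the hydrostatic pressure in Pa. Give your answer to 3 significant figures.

P is given directly by: P = ρgh.
ρ = 2.07 lb/ft³ = 33.16 kg/m³; h = 1050 ft = 320.0 m; g = 9.810 m/s².
P = 1.041×10^5 Pa

1.04×10^5 Pa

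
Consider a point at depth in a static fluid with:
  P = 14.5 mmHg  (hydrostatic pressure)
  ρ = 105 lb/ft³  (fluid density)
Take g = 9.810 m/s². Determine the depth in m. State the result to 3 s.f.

Rearranging P = ρ·g·h for h: h = P/(ρ·g).
P = 14.5 mmHg = 1933 Pa; ρ = 105 lb/ft³ = 1682 kg/m³; g = 9.810 m/s².
h = 0.1172 m

0.117 m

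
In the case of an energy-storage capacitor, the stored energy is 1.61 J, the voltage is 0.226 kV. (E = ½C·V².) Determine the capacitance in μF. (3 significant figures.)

Solving E = ½C·V² for C: C = 2E/V².
E = 1.61 J; V = 0.226 kV = 226.0 V.
C = 6.304×10^-5 F
6.304×10^-5 F × (1 μF / 1.000×10^-6 F) = 63.04 μF

63.0 μF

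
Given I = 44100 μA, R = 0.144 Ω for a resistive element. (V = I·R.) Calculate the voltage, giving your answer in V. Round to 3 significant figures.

0.00635 V

From Ohm's law: V = IR.
I = 44100 μA = 0.04410 A; R = 0.144 Ω.
V = 0.006350 V  (the unit combination reduces to kg·m²/(A·s³) = V)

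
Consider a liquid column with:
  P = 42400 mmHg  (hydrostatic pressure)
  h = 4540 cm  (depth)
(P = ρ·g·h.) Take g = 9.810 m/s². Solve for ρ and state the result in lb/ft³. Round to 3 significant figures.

792 lb/ft³

Rearranging P = ρ·g·h for ρ: ρ = P/(g·h).
P = 42400 mmHg = 5.653×10^6 Pa; h = 4540 cm = 45.40 m; g = 9.810 m/s².
ρ = 12692 kg/m³
12692 kg/m³ × (1 lb/ft³ / 16.02 kg/m³) = 792.4 lb/ft³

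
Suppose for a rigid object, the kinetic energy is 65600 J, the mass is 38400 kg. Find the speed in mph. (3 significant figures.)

Solving KE = ½mv² for v: v = √(2·KE/m).
KE = 65600 J; m = 38400 kg.
v = 1.848 m/s
1.848 m/s × (1 mph / 0.4470 m/s) = 4.135 mph

4.13 mph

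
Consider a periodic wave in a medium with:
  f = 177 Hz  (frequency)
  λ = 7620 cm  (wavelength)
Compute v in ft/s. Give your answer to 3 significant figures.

44200 ft/s

v is given directly by: v = fλ.
f = 177 Hz; λ = 7620 cm = 76.20 m.
v = 13487 m/s
13487 m/s × (1 ft/s / 0.3048 m/s) = 44250 ft/s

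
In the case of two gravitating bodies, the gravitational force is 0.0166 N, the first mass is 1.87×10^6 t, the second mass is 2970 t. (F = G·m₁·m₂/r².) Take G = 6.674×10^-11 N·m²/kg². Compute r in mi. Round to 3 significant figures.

2.94 mi

From Newton's law of gravitation: r = √(G·m₁m₂/F).
F = 0.0166 N; m₁ = 1.87×10^6 t = 1.870×10^9 kg; m₂ = 2970 t = 2.970×10^6 kg; G = 6.674×10^-11 N·m²/kg².
r = 4725 m
4725 m × (1 mi / 1609 m) = 2.936 mi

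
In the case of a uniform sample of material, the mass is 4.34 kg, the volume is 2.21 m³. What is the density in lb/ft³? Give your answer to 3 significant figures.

0.123 lb/ft³

Directly: ρ = m/V.
m = 4.34 kg; V = 2.21 m³.
ρ = 1.964 kg/m³
1.964 kg/m³ × (1 lb/ft³ / 16.02 kg/m³) = 0.1226 lb/ft³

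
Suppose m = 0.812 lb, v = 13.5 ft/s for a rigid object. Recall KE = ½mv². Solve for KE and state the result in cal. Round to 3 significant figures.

0.745 cal

KE is given directly by: KE = ½mv².
m = 0.812 lb = 0.3683 kg; v = 13.5 ft/s = 4.115 m/s.
KE = 3.118 J  (the unit combination reduces to kg·m²/s² = J)
3.118 J × (1 cal / 4.184 J) = 0.7452 cal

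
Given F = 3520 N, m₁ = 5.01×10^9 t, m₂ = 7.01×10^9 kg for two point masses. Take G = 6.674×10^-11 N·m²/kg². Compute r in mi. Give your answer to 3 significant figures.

16.0 mi

Solving F = G·m₁·m₂/r² for r: r = √(G·m₁m₂/F).
F = 3520 N; m₁ = 5.01×10^9 t = 5.010×10^12 kg; m₂ = 7.01×10^9 kg; G = 6.674×10^-11 N·m²/kg².
r = 25805 m
25805 m × (1 mi / 1609 m) = 16.03 mi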